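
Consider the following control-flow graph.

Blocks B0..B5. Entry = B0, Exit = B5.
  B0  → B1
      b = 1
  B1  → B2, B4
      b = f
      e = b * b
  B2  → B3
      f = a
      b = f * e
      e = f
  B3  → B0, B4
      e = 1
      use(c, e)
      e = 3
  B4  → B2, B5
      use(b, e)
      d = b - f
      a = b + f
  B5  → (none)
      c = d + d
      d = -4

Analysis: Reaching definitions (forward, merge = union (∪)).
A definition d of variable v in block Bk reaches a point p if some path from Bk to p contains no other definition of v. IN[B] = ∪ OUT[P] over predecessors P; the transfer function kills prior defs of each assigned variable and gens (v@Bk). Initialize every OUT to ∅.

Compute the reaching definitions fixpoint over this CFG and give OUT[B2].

Answer: {a@B4, b@B2, d@B4, e@B2, f@B2}

Derivation:
Fixpoint table:
  B0:  IN={a@B4, b@B2, d@B4, e@B3, f@B2}  OUT={a@B4, b@B0, d@B4, e@B3, f@B2}
  B1:  IN={a@B4, b@B0, d@B4, e@B3, f@B2}  OUT={a@B4, b@B1, d@B4, e@B1, f@B2}
  B2:  IN={a@B4, b@B1, b@B2, d@B4, e@B1, e@B3, f@B2}  OUT={a@B4, b@B2, d@B4, e@B2, f@B2}
  B3:  IN={a@B4, b@B2, d@B4, e@B2, f@B2}  OUT={a@B4, b@B2, d@B4, e@B3, f@B2}
  B4:  IN={a@B4, b@B1, b@B2, d@B4, e@B1, e@B3, f@B2}  OUT={a@B4, b@B1, b@B2, d@B4, e@B1, e@B3, f@B2}
  B5:  IN={a@B4, b@B1, b@B2, d@B4, e@B1, e@B3, f@B2}  OUT={a@B4, b@B1, b@B2, c@B5, d@B5, e@B1, e@B3, f@B2}

Merge at B2: IN[B2] = OUT[B1] ⊔ OUT[B4] = {a@B4, b@B1, b@B2, d@B4, e@B1, e@B3, f@B2}
Applying B2's transfer function to that IN value gives OUT[B2] (row B2 above).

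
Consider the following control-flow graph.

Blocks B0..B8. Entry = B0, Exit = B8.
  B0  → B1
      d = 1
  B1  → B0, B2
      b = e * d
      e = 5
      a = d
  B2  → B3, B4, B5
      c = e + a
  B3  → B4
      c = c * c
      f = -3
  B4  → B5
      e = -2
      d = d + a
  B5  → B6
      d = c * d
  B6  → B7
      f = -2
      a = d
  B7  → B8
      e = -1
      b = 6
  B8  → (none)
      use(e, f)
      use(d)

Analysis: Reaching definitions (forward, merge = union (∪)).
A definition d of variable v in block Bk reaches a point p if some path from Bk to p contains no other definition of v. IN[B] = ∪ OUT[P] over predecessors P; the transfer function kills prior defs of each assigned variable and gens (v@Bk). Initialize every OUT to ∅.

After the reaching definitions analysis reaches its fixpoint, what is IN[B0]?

Fixpoint table:
  B0:   IN={a@B1, b@B1, d@B0, e@B1}   OUT={a@B1, b@B1, d@B0, e@B1}
  B1:   IN={a@B1, b@B1, d@B0, e@B1}   OUT={a@B1, b@B1, d@B0, e@B1}
  B2:   IN={a@B1, b@B1, d@B0, e@B1}   OUT={a@B1, b@B1, c@B2, d@B0, e@B1}
  B3:   IN={a@B1, b@B1, c@B2, d@B0, e@B1}   OUT={a@B1, b@B1, c@B3, d@B0, e@B1, f@B3}
  B4:   IN={a@B1, b@B1, c@B2, c@B3, d@B0, e@B1, f@B3}   OUT={a@B1, b@B1, c@B2, c@B3, d@B4, e@B4, f@B3}
  B5:   IN={a@B1, b@B1, c@B2, c@B3, d@B0, d@B4, e@B1, e@B4, f@B3}   OUT={a@B1, b@B1, c@B2, c@B3, d@B5, e@B1, e@B4, f@B3}
  B6:   IN={a@B1, b@B1, c@B2, c@B3, d@B5, e@B1, e@B4, f@B3}   OUT={a@B6, b@B1, c@B2, c@B3, d@B5, e@B1, e@B4, f@B6}
  B7:   IN={a@B6, b@B1, c@B2, c@B3, d@B5, e@B1, e@B4, f@B6}   OUT={a@B6, b@B7, c@B2, c@B3, d@B5, e@B7, f@B6}
  B8:   IN={a@B6, b@B7, c@B2, c@B3, d@B5, e@B7, f@B6}   OUT={a@B6, b@B7, c@B2, c@B3, d@B5, e@B7, f@B6}

Merge at B0 (entry node, so the boundary value {} is joined with the incoming edge(s)): IN[B0] = {} ⊔ OUT[B1] = {a@B1, b@B1, d@B0, e@B1}

Answer: {a@B1, b@B1, d@B0, e@B1}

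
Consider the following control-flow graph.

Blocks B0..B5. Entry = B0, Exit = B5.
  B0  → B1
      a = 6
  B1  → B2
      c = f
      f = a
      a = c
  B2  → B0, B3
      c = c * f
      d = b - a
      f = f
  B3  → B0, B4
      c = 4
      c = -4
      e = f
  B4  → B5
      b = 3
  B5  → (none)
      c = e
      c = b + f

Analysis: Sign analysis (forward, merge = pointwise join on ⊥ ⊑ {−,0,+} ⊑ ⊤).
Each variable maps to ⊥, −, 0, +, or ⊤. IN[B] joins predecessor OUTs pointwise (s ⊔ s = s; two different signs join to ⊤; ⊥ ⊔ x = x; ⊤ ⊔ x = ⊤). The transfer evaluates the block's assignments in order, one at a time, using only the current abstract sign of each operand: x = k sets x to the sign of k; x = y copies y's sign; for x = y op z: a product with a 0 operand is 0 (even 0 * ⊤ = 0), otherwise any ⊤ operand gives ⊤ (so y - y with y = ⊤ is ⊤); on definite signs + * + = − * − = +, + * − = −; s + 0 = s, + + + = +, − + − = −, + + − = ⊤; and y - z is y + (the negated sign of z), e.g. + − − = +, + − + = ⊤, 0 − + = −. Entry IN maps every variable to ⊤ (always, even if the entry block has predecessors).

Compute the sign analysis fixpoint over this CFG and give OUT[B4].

Converged values:
  B0:  IN=(all ⊤)  OUT={a:+; rest ⊤}
  B1:  IN={a:+; rest ⊤}  OUT={f:+; rest ⊤}
  B2:  IN={f:+; rest ⊤}  OUT={f:+; rest ⊤}
  B3:  IN={f:+; rest ⊤}  OUT={c:-, e:+, f:+; rest ⊤}
  B4:  IN={c:-, e:+, f:+; rest ⊤}  OUT={b:+, c:-, e:+, f:+; rest ⊤}
  B5:  IN={b:+, c:-, e:+, f:+; rest ⊤}  OUT={b:+, c:+, e:+, f:+; rest ⊤}

Merge at B4: IN[B4] = OUT[B3] = {a: ⊤, b: ⊤, c: -, d: ⊤, e: +, f: +}
Applying B4's transfer function to that IN value gives OUT[B4] (row B4 above).

Answer: {a: ⊤, b: +, c: -, d: ⊤, e: +, f: +}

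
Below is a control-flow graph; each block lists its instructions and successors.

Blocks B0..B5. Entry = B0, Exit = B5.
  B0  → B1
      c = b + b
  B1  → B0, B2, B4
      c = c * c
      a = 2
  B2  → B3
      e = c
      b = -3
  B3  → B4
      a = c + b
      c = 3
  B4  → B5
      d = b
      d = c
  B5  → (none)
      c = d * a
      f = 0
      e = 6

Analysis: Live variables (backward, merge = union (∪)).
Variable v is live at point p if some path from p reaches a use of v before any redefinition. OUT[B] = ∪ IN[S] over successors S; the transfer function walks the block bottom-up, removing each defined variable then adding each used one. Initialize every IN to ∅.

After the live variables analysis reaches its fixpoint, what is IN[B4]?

Per-block solution:
  B0: | IN={b} | OUT={b, c}
  B1: | IN={b, c} | OUT={a, b, c}
  B2: | IN={c} | OUT={b, c}
  B3: | IN={b, c} | OUT={a, b, c}
  B4: | IN={a, b, c} | OUT={a, d}
  B5: | IN={a, d} | OUT={}

Merge at B4: OUT[B4] = IN[B5] = {a, d}
Applying B4's transfer function to that OUT value gives IN[B4] (row B4 above).

Answer: {a, b, c}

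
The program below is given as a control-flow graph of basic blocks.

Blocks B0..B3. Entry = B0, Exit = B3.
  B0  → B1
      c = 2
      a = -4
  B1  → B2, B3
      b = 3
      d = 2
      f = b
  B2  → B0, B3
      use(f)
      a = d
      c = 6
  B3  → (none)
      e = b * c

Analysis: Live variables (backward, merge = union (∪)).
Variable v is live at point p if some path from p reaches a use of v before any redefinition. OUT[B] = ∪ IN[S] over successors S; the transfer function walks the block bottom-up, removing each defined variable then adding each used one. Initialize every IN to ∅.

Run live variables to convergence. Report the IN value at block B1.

Answer: {c}

Working:
Converged values:
  B0: | IN={} | OUT={c}
  B1: | IN={c} | OUT={b, c, d, f}
  B2: | IN={b, d, f} | OUT={b, c}
  B3: | IN={b, c} | OUT={}

Merge at B1: OUT[B1] = IN[B2] ⊔ IN[B3] = {b, c, d, f}
Applying B1's transfer function to that OUT value gives IN[B1] (row B1 above).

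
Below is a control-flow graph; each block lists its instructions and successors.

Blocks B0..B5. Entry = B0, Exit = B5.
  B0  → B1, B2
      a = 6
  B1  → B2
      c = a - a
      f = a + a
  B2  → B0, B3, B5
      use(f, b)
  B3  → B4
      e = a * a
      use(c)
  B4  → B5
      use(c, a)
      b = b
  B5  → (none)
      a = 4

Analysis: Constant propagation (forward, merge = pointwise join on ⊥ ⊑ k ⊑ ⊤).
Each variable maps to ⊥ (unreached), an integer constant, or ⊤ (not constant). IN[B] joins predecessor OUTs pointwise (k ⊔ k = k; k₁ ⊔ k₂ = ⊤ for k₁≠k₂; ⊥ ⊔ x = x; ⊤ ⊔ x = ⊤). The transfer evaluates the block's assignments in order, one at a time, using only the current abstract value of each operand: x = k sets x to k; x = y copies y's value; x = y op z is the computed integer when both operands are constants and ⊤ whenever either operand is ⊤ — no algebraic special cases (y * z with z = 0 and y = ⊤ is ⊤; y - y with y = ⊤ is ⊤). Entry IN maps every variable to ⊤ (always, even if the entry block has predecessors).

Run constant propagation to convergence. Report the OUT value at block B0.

Fixpoint table:
  B0: | IN=(all ⊤) | OUT={a:6; rest ⊤}
  B1: | IN={a:6; rest ⊤} | OUT={a:6, c:0, f:12; rest ⊤}
  B2: | IN={a:6; rest ⊤} | OUT={a:6; rest ⊤}
  B3: | IN={a:6; rest ⊤} | OUT={a:6, e:36; rest ⊤}
  B4: | IN={a:6, e:36; rest ⊤} | OUT={a:6, e:36; rest ⊤}
  B5: | IN={a:6; rest ⊤} | OUT={a:4; rest ⊤}

Merge at B0 (entry node, so the boundary value (all ⊤) is joined with the incoming edge(s)): IN[B0] = (all ⊤) ⊔ OUT[B2] = {a: ⊤, b: ⊤, c: ⊤, d: ⊤, e: ⊤, f: ⊤}
Applying B0's transfer function to that IN value gives OUT[B0] (row B0 above).

Answer: {a: 6, b: ⊤, c: ⊤, d: ⊤, e: ⊤, f: ⊤}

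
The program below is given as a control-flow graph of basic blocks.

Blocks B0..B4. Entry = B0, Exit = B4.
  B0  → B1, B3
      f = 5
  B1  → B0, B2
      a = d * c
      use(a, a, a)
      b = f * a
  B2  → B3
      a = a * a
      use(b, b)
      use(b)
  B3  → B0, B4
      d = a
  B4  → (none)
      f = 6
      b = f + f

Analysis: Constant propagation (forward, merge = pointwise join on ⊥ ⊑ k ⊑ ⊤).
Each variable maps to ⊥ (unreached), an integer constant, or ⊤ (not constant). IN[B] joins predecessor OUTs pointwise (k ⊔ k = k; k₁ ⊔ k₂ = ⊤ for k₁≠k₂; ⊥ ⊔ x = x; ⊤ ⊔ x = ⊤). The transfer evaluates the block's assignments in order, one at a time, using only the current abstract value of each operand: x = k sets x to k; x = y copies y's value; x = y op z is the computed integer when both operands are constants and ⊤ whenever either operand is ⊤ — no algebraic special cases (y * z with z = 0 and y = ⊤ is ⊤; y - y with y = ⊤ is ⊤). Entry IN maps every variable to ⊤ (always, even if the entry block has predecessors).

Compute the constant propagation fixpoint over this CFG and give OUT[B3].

Per-block solution:
  B0:   IN=(all ⊤)   OUT={f:5; rest ⊤}
  B1:   IN={f:5; rest ⊤}   OUT={f:5; rest ⊤}
  B2:   IN={f:5; rest ⊤}   OUT={f:5; rest ⊤}
  B3:   IN={f:5; rest ⊤}   OUT={f:5; rest ⊤}
  B4:   IN={f:5; rest ⊤}   OUT={b:12, f:6; rest ⊤}

Merge at B3: IN[B3] = OUT[B0] ⊔ OUT[B2] = {a: ⊤, b: ⊤, c: ⊤, d: ⊤, e: ⊤, f: 5}
Applying B3's transfer function to that IN value gives OUT[B3] (row B3 above).

Answer: {a: ⊤, b: ⊤, c: ⊤, d: ⊤, e: ⊤, f: 5}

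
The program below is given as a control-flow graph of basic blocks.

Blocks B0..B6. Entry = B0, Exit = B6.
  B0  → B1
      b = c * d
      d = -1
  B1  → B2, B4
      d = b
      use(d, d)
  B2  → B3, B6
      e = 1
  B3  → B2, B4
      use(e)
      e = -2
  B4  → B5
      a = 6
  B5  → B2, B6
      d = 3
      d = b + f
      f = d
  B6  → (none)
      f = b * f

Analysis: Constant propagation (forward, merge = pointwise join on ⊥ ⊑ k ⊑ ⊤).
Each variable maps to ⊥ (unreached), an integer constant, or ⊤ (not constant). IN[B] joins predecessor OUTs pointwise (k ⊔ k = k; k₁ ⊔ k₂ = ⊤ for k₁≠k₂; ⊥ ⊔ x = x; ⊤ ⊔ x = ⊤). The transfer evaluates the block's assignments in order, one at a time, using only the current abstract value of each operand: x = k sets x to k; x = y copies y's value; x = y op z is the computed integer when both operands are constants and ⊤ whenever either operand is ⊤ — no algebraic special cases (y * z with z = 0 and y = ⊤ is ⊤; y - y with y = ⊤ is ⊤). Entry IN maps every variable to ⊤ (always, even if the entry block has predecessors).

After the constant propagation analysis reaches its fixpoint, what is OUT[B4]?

Answer: {a: 6, b: ⊤, c: ⊤, d: ⊤, e: ⊤, f: ⊤}

Derivation:
Per-block solution:
  B0: | IN=(all ⊤) | OUT={d:-1; rest ⊤}
  B1: | IN={d:-1; rest ⊤} | OUT=(all ⊤)
  B2: | IN=(all ⊤) | OUT={e:1; rest ⊤}
  B3: | IN={e:1; rest ⊤} | OUT={e:-2; rest ⊤}
  B4: | IN=(all ⊤) | OUT={a:6; rest ⊤}
  B5: | IN={a:6; rest ⊤} | OUT={a:6; rest ⊤}
  B6: | IN=(all ⊤) | OUT=(all ⊤)

Merge at B4: IN[B4] = OUT[B1] ⊔ OUT[B3] = {a: ⊤, b: ⊤, c: ⊤, d: ⊤, e: ⊤, f: ⊤}
Applying B4's transfer function to that IN value gives OUT[B4] (row B4 above).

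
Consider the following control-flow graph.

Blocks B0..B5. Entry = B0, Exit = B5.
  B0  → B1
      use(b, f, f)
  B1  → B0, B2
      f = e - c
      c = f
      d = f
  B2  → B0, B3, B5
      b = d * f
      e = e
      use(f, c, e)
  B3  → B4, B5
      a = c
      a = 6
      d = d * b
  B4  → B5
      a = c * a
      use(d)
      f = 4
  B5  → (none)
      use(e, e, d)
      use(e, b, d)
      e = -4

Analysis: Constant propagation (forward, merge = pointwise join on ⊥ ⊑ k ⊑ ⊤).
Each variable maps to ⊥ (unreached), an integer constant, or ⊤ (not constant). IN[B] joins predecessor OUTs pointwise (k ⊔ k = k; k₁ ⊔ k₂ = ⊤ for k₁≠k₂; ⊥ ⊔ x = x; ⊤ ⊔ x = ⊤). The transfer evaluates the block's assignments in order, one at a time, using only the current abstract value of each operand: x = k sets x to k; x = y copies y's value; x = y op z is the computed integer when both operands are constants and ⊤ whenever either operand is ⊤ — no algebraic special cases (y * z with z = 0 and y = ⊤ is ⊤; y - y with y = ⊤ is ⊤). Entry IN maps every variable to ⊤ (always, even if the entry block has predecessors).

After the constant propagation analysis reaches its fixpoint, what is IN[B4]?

Per-block solution:
  B0:   IN=(all ⊤)   OUT=(all ⊤)
  B1:   IN=(all ⊤)   OUT=(all ⊤)
  B2:   IN=(all ⊤)   OUT=(all ⊤)
  B3:   IN=(all ⊤)   OUT={a:6; rest ⊤}
  B4:   IN={a:6; rest ⊤}   OUT={f:4; rest ⊤}
  B5:   IN=(all ⊤)   OUT={e:-4; rest ⊤}

Merge at B4: IN[B4] = OUT[B3] = {a: 6, b: ⊤, c: ⊤, d: ⊤, e: ⊤, f: ⊤}

Answer: {a: 6, b: ⊤, c: ⊤, d: ⊤, e: ⊤, f: ⊤}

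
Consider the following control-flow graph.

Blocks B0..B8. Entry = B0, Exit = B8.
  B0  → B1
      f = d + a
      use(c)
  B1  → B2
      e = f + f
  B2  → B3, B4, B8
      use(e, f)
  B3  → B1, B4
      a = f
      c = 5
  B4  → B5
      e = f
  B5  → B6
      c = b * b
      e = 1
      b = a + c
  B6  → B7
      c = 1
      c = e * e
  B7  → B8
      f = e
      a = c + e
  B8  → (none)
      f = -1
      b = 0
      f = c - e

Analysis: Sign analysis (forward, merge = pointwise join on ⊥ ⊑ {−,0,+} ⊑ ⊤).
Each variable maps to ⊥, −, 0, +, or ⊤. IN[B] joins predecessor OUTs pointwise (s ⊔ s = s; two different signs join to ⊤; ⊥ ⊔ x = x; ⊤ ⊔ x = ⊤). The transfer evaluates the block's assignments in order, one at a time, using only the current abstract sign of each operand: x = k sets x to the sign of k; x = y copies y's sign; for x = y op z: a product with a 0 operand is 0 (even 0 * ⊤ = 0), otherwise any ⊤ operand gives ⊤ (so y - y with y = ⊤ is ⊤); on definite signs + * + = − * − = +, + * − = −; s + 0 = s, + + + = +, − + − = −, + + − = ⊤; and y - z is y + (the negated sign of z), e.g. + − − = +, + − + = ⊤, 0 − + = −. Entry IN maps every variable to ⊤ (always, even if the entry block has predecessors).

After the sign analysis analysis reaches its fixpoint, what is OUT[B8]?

Answer: {a: ⊤, b: 0, c: ⊤, d: ⊤, e: ⊤, f: ⊤}

Trace:
Per-block solution:
  B0:   IN=(all ⊤)   OUT=(all ⊤)
  B1:   IN=(all ⊤)   OUT=(all ⊤)
  B2:   IN=(all ⊤)   OUT=(all ⊤)
  B3:   IN=(all ⊤)   OUT={c:+; rest ⊤}
  B4:   IN=(all ⊤)   OUT=(all ⊤)
  B5:   IN=(all ⊤)   OUT={e:+; rest ⊤}
  B6:   IN={e:+; rest ⊤}   OUT={c:+, e:+; rest ⊤}
  B7:   IN={c:+, e:+; rest ⊤}   OUT={a:+, c:+, e:+, f:+; rest ⊤}
  B8:   IN=(all ⊤)   OUT={b:0; rest ⊤}

Merge at B8: IN[B8] = OUT[B2] ⊔ OUT[B7] = {a: ⊤, b: ⊤, c: ⊤, d: ⊤, e: ⊤, f: ⊤}
Applying B8's transfer function to that IN value gives OUT[B8] (row B8 above).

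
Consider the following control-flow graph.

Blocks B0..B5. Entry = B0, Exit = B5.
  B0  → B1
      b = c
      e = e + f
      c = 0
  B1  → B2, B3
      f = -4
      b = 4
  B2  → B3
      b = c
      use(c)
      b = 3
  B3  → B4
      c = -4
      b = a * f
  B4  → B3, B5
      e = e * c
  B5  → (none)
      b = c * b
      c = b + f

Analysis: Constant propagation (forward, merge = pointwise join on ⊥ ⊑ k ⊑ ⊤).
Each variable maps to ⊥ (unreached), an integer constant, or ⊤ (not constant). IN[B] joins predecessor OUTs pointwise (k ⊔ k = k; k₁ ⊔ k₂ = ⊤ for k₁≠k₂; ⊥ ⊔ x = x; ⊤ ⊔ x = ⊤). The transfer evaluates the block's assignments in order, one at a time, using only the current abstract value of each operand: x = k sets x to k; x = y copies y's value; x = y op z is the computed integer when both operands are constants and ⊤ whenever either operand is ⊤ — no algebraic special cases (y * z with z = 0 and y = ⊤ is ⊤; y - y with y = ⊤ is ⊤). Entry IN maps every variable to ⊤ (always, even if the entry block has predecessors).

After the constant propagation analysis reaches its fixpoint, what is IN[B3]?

Per-block solution:
  B0:  IN=(all ⊤)  OUT={c:0; rest ⊤}
  B1:  IN={c:0; rest ⊤}  OUT={b:4, c:0, f:-4; rest ⊤}
  B2:  IN={b:4, c:0, f:-4; rest ⊤}  OUT={b:3, c:0, f:-4; rest ⊤}
  B3:  IN={f:-4; rest ⊤}  OUT={c:-4, f:-4; rest ⊤}
  B4:  IN={c:-4, f:-4; rest ⊤}  OUT={c:-4, f:-4; rest ⊤}
  B5:  IN={c:-4, f:-4; rest ⊤}  OUT={f:-4; rest ⊤}

Merge at B3: IN[B3] = OUT[B1] ⊔ OUT[B2] ⊔ OUT[B4] = {a: ⊤, b: ⊤, c: ⊤, d: ⊤, e: ⊤, f: -4}

Answer: {a: ⊤, b: ⊤, c: ⊤, d: ⊤, e: ⊤, f: -4}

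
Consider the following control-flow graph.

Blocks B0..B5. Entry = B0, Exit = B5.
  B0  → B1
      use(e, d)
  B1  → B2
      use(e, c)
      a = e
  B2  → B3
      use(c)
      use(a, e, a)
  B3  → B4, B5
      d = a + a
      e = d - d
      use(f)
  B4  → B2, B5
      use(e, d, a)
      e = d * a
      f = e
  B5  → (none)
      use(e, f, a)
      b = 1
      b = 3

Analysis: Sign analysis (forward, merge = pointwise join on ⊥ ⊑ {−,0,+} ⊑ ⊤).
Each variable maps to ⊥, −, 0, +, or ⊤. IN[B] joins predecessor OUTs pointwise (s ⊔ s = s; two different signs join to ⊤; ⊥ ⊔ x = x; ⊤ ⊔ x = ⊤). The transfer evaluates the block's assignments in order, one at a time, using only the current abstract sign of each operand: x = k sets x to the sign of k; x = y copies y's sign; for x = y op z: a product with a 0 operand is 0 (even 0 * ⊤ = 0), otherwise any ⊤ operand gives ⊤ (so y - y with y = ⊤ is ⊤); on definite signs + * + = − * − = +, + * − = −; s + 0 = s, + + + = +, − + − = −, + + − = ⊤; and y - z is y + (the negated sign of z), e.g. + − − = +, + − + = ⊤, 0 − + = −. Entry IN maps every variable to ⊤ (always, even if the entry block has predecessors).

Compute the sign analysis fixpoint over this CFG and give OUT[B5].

Per-block solution:
  B0: | IN=(all ⊤) | OUT=(all ⊤)
  B1: | IN=(all ⊤) | OUT=(all ⊤)
  B2: | IN=(all ⊤) | OUT=(all ⊤)
  B3: | IN=(all ⊤) | OUT=(all ⊤)
  B4: | IN=(all ⊤) | OUT=(all ⊤)
  B5: | IN=(all ⊤) | OUT={b:+; rest ⊤}

Merge at B5: IN[B5] = OUT[B3] ⊔ OUT[B4] = {a: ⊤, b: ⊤, c: ⊤, d: ⊤, e: ⊤, f: ⊤}
Applying B5's transfer function to that IN value gives OUT[B5] (row B5 above).

Answer: {a: ⊤, b: +, c: ⊤, d: ⊤, e: ⊤, f: ⊤}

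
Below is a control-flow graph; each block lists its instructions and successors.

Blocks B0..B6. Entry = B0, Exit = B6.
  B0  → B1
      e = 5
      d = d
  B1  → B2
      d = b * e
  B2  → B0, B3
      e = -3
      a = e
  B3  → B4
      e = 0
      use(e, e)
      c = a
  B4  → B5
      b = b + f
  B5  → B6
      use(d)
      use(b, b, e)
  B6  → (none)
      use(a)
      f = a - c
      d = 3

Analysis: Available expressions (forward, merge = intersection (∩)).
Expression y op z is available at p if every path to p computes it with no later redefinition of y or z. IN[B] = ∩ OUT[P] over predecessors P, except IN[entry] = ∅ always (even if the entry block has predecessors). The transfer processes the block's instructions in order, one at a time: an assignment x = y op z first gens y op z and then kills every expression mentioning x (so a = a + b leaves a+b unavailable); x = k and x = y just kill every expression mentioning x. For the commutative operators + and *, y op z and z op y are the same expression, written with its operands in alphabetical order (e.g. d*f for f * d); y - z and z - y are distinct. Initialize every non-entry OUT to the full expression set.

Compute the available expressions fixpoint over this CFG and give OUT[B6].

Per-block solution:
  B0: | IN={} | OUT={}
  B1: | IN={} | OUT={b*e}
  B2: | IN={b*e} | OUT={}
  B3: | IN={} | OUT={}
  B4: | IN={} | OUT={}
  B5: | IN={} | OUT={}
  B6: | IN={} | OUT={a-c}

Merge at B6: IN[B6] = OUT[B5] = {}
Applying B6's transfer function to that IN value gives OUT[B6] (row B6 above).

Answer: {a-c}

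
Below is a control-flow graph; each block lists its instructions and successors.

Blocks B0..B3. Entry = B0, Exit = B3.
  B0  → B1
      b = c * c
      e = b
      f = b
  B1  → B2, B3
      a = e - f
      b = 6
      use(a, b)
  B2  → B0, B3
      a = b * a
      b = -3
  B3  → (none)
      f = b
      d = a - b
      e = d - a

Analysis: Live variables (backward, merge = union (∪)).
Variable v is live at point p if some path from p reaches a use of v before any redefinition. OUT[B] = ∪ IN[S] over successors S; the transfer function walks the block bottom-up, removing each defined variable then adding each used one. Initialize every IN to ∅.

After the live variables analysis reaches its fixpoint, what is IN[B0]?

Per-block solution:
  B0: | IN={c} | OUT={c, e, f}
  B1: | IN={c, e, f} | OUT={a, b, c}
  B2: | IN={a, b, c} | OUT={a, b, c}
  B3: | IN={a, b} | OUT={}

Merge at B0: OUT[B0] = IN[B1] = {c, e, f}
Applying B0's transfer function to that OUT value gives IN[B0] (row B0 above).

Answer: {c}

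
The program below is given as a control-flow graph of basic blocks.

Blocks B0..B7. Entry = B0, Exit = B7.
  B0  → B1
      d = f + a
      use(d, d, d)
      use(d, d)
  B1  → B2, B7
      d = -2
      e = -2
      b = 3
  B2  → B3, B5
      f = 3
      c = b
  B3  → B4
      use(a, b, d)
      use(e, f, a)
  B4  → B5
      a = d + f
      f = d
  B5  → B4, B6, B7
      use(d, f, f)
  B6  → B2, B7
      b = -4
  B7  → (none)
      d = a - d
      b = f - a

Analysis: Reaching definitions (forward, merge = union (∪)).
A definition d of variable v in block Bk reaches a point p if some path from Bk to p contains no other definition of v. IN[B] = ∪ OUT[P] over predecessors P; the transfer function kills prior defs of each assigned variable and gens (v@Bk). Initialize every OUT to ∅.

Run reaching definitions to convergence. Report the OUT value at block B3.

Answer: {a@B4, b@B1, b@B6, c@B2, d@B1, e@B1, f@B2}

Working:
Per-block solution:
  B0:   IN={}   OUT={d@B0}
  B1:   IN={d@B0}   OUT={b@B1, d@B1, e@B1}
  B2:   IN={a@B4, b@B1, b@B6, c@B2, d@B1, e@B1, f@B2, f@B4}   OUT={a@B4, b@B1, b@B6, c@B2, d@B1, e@B1, f@B2}
  B3:   IN={a@B4, b@B1, b@B6, c@B2, d@B1, e@B1, f@B2}   OUT={a@B4, b@B1, b@B6, c@B2, d@B1, e@B1, f@B2}
  B4:   IN={a@B4, b@B1, b@B6, c@B2, d@B1, e@B1, f@B2, f@B4}   OUT={a@B4, b@B1, b@B6, c@B2, d@B1, e@B1, f@B4}
  B5:   IN={a@B4, b@B1, b@B6, c@B2, d@B1, e@B1, f@B2, f@B4}   OUT={a@B4, b@B1, b@B6, c@B2, d@B1, e@B1, f@B2, f@B4}
  B6:   IN={a@B4, b@B1, b@B6, c@B2, d@B1, e@B1, f@B2, f@B4}   OUT={a@B4, b@B6, c@B2, d@B1, e@B1, f@B2, f@B4}
  B7:   IN={a@B4, b@B1, b@B6, c@B2, d@B1, e@B1, f@B2, f@B4}   OUT={a@B4, b@B7, c@B2, d@B7, e@B1, f@B2, f@B4}

Merge at B3: IN[B3] = OUT[B2] = {a@B4, b@B1, b@B6, c@B2, d@B1, e@B1, f@B2}
Applying B3's transfer function to that IN value gives OUT[B3] (row B3 above).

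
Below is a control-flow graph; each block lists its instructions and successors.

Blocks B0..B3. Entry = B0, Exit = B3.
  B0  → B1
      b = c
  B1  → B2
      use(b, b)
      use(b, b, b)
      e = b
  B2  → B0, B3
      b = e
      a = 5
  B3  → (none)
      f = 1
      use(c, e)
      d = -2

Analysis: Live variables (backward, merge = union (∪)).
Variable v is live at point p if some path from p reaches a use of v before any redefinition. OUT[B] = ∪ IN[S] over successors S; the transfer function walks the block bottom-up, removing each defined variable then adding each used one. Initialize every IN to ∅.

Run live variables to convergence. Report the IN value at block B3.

Answer: {c, e}

Derivation:
Fixpoint table:
  B0: | IN={c} | OUT={b, c}
  B1: | IN={b, c} | OUT={c, e}
  B2: | IN={c, e} | OUT={c, e}
  B3: | IN={c, e} | OUT={}

B3 is the boundary node: OUT[B3] = {}
Applying B3's transfer function to that OUT value gives IN[B3] (row B3 above).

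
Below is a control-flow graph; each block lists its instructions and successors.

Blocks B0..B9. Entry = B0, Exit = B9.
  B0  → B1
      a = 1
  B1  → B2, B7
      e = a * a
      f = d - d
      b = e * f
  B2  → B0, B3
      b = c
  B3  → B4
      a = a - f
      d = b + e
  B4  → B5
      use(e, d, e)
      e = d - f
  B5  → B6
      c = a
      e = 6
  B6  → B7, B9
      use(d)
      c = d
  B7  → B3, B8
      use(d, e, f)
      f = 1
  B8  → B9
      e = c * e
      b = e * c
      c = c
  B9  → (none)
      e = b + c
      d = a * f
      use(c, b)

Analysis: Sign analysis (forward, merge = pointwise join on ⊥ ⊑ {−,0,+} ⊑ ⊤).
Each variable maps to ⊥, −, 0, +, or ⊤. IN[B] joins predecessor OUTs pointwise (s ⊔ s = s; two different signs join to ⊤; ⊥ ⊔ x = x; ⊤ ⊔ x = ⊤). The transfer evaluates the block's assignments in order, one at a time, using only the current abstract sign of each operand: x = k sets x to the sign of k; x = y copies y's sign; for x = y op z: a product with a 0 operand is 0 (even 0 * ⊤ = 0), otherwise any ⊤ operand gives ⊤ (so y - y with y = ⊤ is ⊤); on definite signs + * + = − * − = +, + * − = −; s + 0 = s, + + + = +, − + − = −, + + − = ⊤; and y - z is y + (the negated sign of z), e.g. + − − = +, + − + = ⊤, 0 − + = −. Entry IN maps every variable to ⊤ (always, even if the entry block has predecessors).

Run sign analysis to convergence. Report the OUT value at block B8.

Converged values:
  B0:   IN=(all ⊤)   OUT={a:+; rest ⊤}
  B1:   IN={a:+; rest ⊤}   OUT={a:+, e:+; rest ⊤}
  B2:   IN={a:+, e:+; rest ⊤}   OUT={a:+, e:+; rest ⊤}
  B3:   IN={e:+; rest ⊤}   OUT={e:+; rest ⊤}
  B4:   IN={e:+; rest ⊤}   OUT=(all ⊤)
  B5:   IN=(all ⊤)   OUT={e:+; rest ⊤}
  B6:   IN={e:+; rest ⊤}   OUT={e:+; rest ⊤}
  B7:   IN={e:+; rest ⊤}   OUT={e:+, f:+; rest ⊤}
  B8:   IN={e:+, f:+; rest ⊤}   OUT={f:+; rest ⊤}
  B9:   IN=(all ⊤)   OUT=(all ⊤)

Merge at B8: IN[B8] = OUT[B7] = {a: ⊤, b: ⊤, c: ⊤, d: ⊤, e: +, f: +}
Applying B8's transfer function to that IN value gives OUT[B8] (row B8 above).

Answer: {a: ⊤, b: ⊤, c: ⊤, d: ⊤, e: ⊤, f: +}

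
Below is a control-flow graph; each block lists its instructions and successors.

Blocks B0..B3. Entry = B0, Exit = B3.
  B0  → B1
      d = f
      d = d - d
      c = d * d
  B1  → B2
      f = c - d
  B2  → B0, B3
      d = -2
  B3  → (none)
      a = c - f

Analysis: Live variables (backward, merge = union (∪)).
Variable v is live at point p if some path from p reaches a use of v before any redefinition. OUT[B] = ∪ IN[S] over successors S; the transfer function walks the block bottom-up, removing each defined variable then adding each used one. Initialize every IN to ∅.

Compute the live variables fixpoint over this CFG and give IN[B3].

Fixpoint table:
  B0:   IN={f}   OUT={c, d}
  B1:   IN={c, d}   OUT={c, f}
  B2:   IN={c, f}   OUT={c, f}
  B3:   IN={c, f}   OUT={}

B3 is the boundary node: OUT[B3] = {}
Applying B3's transfer function to that OUT value gives IN[B3] (row B3 above).

Answer: {c, f}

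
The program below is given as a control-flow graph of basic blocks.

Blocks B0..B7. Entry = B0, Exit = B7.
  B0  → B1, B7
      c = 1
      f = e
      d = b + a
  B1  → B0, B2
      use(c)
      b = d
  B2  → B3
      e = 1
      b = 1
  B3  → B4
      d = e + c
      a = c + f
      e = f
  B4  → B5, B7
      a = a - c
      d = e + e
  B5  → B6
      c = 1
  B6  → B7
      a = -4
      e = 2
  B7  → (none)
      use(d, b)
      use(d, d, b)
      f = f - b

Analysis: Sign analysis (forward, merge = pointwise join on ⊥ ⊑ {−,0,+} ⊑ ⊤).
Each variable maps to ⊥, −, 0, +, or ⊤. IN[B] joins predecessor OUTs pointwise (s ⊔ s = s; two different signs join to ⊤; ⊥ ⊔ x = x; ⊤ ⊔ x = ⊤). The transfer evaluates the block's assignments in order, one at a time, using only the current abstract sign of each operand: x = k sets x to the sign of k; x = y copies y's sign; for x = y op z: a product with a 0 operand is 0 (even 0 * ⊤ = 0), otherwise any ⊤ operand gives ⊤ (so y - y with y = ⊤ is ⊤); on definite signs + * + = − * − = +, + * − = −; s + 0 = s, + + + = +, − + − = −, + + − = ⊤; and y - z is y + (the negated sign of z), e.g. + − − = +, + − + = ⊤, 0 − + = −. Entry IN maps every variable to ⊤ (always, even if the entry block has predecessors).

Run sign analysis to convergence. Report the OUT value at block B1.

Converged values:
  B0: | IN=(all ⊤) | OUT={c:+; rest ⊤}
  B1: | IN={c:+; rest ⊤} | OUT={c:+; rest ⊤}
  B2: | IN={c:+; rest ⊤} | OUT={b:+, c:+, e:+; rest ⊤}
  B3: | IN={b:+, c:+, e:+; rest ⊤} | OUT={b:+, c:+, d:+; rest ⊤}
  B4: | IN={b:+, c:+, d:+; rest ⊤} | OUT={b:+, c:+; rest ⊤}
  B5: | IN={b:+, c:+; rest ⊤} | OUT={b:+, c:+; rest ⊤}
  B6: | IN={b:+, c:+; rest ⊤} | OUT={a:-, b:+, c:+, e:+; rest ⊤}
  B7: | IN={c:+; rest ⊤} | OUT={c:+; rest ⊤}

Merge at B1: IN[B1] = OUT[B0] = {a: ⊤, b: ⊤, c: +, d: ⊤, e: ⊤, f: ⊤}
Applying B1's transfer function to that IN value gives OUT[B1] (row B1 above).

Answer: {a: ⊤, b: ⊤, c: +, d: ⊤, e: ⊤, f: ⊤}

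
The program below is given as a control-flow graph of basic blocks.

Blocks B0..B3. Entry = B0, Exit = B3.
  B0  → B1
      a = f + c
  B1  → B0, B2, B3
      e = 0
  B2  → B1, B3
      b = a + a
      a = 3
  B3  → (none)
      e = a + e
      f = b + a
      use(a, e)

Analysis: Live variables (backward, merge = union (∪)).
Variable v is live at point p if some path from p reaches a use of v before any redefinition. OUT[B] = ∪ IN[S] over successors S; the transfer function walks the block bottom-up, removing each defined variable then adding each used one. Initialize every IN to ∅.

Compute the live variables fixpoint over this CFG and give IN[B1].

Fixpoint table:
  B0:   IN={b, c, f}   OUT={a, b, c, f}
  B1:   IN={a, b, c, f}   OUT={a, b, c, e, f}
  B2:   IN={a, c, e, f}   OUT={a, b, c, e, f}
  B3:   IN={a, b, e}   OUT={}

Merge at B1: OUT[B1] = IN[B0] ⊔ IN[B2] ⊔ IN[B3] = {a, b, c, e, f}
Applying B1's transfer function to that OUT value gives IN[B1] (row B1 above).

Answer: {a, b, c, f}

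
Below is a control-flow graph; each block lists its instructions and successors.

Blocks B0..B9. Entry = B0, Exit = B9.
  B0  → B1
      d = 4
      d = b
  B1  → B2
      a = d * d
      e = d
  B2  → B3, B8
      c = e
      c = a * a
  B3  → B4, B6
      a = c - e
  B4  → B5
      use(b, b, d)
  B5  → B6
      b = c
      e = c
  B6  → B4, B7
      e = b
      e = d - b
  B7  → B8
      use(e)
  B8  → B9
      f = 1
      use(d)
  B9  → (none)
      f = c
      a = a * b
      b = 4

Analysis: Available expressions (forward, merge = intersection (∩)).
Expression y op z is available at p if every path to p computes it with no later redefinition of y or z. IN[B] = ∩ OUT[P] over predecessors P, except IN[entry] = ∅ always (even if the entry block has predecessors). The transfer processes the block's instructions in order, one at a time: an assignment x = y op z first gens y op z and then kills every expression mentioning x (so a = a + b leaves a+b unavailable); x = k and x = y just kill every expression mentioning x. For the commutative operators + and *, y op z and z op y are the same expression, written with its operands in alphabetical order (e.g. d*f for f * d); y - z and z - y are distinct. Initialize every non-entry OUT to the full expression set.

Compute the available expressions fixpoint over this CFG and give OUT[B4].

Fixpoint table:
  B0: | IN={} | OUT={}
  B1: | IN={} | OUT={d*d}
  B2: | IN={d*d} | OUT={a*a, d*d}
  B3: | IN={a*a, d*d} | OUT={c-e, d*d}
  B4: | IN={d*d} | OUT={d*d}
  B5: | IN={d*d} | OUT={d*d}
  B6: | IN={d*d} | OUT={d*d, d-b}
  B7: | IN={d*d, d-b} | OUT={d*d, d-b}
  B8: | IN={d*d} | OUT={d*d}
  B9: | IN={d*d} | OUT={d*d}

Merge at B4: IN[B4] = OUT[B3] ∩ OUT[B6] = {d*d}
Applying B4's transfer function to that IN value gives OUT[B4] (row B4 above).

Answer: {d*d}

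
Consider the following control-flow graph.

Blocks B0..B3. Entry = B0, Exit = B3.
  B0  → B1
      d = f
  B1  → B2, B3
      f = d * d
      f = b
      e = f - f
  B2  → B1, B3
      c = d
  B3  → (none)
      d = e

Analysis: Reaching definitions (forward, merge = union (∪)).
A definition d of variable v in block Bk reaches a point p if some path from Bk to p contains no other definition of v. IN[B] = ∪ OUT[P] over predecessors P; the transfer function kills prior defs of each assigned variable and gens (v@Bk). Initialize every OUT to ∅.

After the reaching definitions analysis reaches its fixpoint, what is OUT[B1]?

Converged values:
  B0:  IN={}  OUT={d@B0}
  B1:  IN={c@B2, d@B0, e@B1, f@B1}  OUT={c@B2, d@B0, e@B1, f@B1}
  B2:  IN={c@B2, d@B0, e@B1, f@B1}  OUT={c@B2, d@B0, e@B1, f@B1}
  B3:  IN={c@B2, d@B0, e@B1, f@B1}  OUT={c@B2, d@B3, e@B1, f@B1}

Merge at B1: IN[B1] = OUT[B0] ⊔ OUT[B2] = {c@B2, d@B0, e@B1, f@B1}
Applying B1's transfer function to that IN value gives OUT[B1] (row B1 above).

Answer: {c@B2, d@B0, e@B1, f@B1}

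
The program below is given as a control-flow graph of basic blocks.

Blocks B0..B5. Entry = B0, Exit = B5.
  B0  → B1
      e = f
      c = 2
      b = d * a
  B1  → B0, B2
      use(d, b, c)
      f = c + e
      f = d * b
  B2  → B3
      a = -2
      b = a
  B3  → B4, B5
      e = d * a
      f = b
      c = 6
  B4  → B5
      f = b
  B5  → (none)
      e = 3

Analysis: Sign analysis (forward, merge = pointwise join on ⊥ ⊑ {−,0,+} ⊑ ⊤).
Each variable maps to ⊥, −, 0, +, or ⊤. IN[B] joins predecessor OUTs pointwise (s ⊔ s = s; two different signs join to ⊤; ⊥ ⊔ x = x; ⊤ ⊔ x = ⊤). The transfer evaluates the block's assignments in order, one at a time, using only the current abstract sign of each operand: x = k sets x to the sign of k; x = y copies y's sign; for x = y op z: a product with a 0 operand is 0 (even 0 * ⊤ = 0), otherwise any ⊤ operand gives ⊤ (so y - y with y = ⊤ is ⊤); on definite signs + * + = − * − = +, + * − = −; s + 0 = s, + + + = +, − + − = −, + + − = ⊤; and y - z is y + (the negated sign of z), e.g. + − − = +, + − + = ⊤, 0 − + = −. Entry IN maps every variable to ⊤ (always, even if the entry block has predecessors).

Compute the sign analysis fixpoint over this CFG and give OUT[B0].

Answer: {a: ⊤, b: ⊤, c: +, d: ⊤, e: ⊤, f: ⊤}

Trace:
Per-block solution:
  B0:   IN=(all ⊤)   OUT={c:+; rest ⊤}
  B1:   IN={c:+; rest ⊤}   OUT={c:+; rest ⊤}
  B2:   IN={c:+; rest ⊤}   OUT={a:-, b:-, c:+; rest ⊤}
  B3:   IN={a:-, b:-, c:+; rest ⊤}   OUT={a:-, b:-, c:+, f:-; rest ⊤}
  B4:   IN={a:-, b:-, c:+, f:-; rest ⊤}   OUT={a:-, b:-, c:+, f:-; rest ⊤}
  B5:   IN={a:-, b:-, c:+, f:-; rest ⊤}   OUT={a:-, b:-, c:+, e:+, f:-; rest ⊤}

Merge at B0 (entry node, so the boundary value (all ⊤) is joined with the incoming edge(s)): IN[B0] = (all ⊤) ⊔ OUT[B1] = {a: ⊤, b: ⊤, c: ⊤, d: ⊤, e: ⊤, f: ⊤}
Applying B0's transfer function to that IN value gives OUT[B0] (row B0 above).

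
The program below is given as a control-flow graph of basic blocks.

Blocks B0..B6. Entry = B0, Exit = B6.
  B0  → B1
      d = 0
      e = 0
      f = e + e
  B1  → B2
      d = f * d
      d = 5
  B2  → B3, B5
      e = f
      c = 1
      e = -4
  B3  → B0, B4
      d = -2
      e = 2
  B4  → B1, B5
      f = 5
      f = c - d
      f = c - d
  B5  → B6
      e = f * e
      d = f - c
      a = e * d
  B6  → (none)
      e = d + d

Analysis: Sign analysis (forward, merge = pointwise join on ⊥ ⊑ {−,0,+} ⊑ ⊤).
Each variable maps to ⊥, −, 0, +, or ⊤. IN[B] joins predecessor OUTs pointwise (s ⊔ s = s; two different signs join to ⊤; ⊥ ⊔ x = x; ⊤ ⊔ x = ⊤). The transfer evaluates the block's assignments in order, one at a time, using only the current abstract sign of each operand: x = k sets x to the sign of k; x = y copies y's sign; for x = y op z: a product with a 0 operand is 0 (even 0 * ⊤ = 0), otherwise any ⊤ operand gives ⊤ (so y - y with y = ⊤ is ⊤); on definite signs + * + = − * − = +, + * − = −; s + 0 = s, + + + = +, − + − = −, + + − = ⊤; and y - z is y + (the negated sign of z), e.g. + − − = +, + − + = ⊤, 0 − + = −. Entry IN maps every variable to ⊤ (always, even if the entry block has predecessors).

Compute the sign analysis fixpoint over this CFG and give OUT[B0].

Answer: {a: ⊤, b: ⊤, c: ⊤, d: 0, e: 0, f: 0}

Derivation:
Converged values:
  B0:   IN=(all ⊤)   OUT={d:0, e:0, f:0; rest ⊤}
  B1:   IN=(all ⊤)   OUT={d:+; rest ⊤}
  B2:   IN={d:+; rest ⊤}   OUT={c:+, d:+, e:-; rest ⊤}
  B3:   IN={c:+, d:+, e:-; rest ⊤}   OUT={c:+, d:-, e:+; rest ⊤}
  B4:   IN={c:+, d:-, e:+; rest ⊤}   OUT={c:+, d:-, e:+, f:+; rest ⊤}
  B5:   IN={c:+; rest ⊤}   OUT={c:+; rest ⊤}
  B6:   IN={c:+; rest ⊤}   OUT={c:+; rest ⊤}

Merge at B0 (entry node, so the boundary value (all ⊤) is joined with the incoming edge(s)): IN[B0] = (all ⊤) ⊔ OUT[B3] = {a: ⊤, b: ⊤, c: ⊤, d: ⊤, e: ⊤, f: ⊤}
Applying B0's transfer function to that IN value gives OUT[B0] (row B0 above).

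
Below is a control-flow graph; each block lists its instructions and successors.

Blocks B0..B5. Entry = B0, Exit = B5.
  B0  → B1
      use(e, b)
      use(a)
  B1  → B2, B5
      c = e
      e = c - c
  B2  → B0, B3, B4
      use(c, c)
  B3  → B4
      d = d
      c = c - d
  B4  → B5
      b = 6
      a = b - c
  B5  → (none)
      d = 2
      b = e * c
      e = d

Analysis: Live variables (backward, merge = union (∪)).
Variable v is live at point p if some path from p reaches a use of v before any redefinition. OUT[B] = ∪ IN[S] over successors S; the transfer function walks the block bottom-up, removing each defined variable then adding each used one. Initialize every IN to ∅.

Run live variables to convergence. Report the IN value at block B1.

Converged values:
  B0:  IN={a, b, d, e}  OUT={a, b, d, e}
  B1:  IN={a, b, d, e}  OUT={a, b, c, d, e}
  B2:  IN={a, b, c, d, e}  OUT={a, b, c, d, e}
  B3:  IN={c, d, e}  OUT={c, e}
  B4:  IN={c, e}  OUT={c, e}
  B5:  IN={c, e}  OUT={}

Merge at B1: OUT[B1] = IN[B2] ⊔ IN[B5] = {a, b, c, d, e}
Applying B1's transfer function to that OUT value gives IN[B1] (row B1 above).

Answer: {a, b, d, e}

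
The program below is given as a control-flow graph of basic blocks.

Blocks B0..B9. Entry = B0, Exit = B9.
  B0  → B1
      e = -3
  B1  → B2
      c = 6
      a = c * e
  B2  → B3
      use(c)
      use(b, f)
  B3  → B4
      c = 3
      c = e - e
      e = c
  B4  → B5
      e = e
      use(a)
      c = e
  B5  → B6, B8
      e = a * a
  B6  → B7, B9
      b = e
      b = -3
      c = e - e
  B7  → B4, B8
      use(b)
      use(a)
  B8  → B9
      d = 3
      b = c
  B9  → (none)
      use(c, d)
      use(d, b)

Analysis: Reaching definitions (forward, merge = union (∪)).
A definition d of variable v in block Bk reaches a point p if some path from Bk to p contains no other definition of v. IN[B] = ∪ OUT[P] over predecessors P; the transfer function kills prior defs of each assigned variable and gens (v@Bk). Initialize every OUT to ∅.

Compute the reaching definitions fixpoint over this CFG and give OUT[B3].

Per-block solution:
  B0:   IN={}   OUT={e@B0}
  B1:   IN={e@B0}   OUT={a@B1, c@B1, e@B0}
  B2:   IN={a@B1, c@B1, e@B0}   OUT={a@B1, c@B1, e@B0}
  B3:   IN={a@B1, c@B1, e@B0}   OUT={a@B1, c@B3, e@B3}
  B4:   IN={a@B1, b@B6, c@B3, c@B6, e@B3, e@B5}   OUT={a@B1, b@B6, c@B4, e@B4}
  B5:   IN={a@B1, b@B6, c@B4, e@B4}   OUT={a@B1, b@B6, c@B4, e@B5}
  B6:   IN={a@B1, b@B6, c@B4, e@B5}   OUT={a@B1, b@B6, c@B6, e@B5}
  B7:   IN={a@B1, b@B6, c@B6, e@B5}   OUT={a@B1, b@B6, c@B6, e@B5}
  B8:   IN={a@B1, b@B6, c@B4, c@B6, e@B5}   OUT={a@B1, b@B8, c@B4, c@B6, d@B8, e@B5}
  B9:   IN={a@B1, b@B6, b@B8, c@B4, c@B6, d@B8, e@B5}   OUT={a@B1, b@B6, b@B8, c@B4, c@B6, d@B8, e@B5}

Merge at B3: IN[B3] = OUT[B2] = {a@B1, c@B1, e@B0}
Applying B3's transfer function to that IN value gives OUT[B3] (row B3 above).

Answer: {a@B1, c@B3, e@B3}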